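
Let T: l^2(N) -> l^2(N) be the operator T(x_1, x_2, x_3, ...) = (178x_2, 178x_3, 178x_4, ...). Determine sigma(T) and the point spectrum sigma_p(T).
sigma(T) = closed disk {z in C : |z| ≤ 178}; sigma_p(T) = open disk {z in C : |z| < 178}

Note T = 178·V where V is the unit left shift (V x)_k = x_{k+1}; so sigma(T) = 178·sigma(V) and ||T|| = 178||V||. ||T x||^2 = 31684sum_{k≥2} |x_k|^2 ≤ 31684||x||^2, with equality on {x : x_1 = 0}, so ||T|| = 178. For any lambda with |lambda| < 178, set r = lambda/178 (|r| < 1); the vector x = (1, r, r^2, ...) is in l^2 and satisfies T x = 178(r, r^2, ...) = lambda x, so lambda is an eigenvalue. On the boundary |lambda| = 178 the geometric series diverges, so no l^2 eigenvector exists, but these lambda lie in the approximate point spectrum. Hence sigma(T) is the closed disk of radius 178 and sigma_p(T) is the open disk.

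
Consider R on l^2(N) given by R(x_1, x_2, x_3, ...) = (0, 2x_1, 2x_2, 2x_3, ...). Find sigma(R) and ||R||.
sigma(R) = closed disk {z in C : |z| ≤ 2}; ||R|| = 2

Note R = 2·U where U is the unit right shift (U x)_k = x_{k-1} (with x_0 := 0); so ||R|| = 2||U|| and sigma(R) = 2·sigma(U). ||R x||^2 = sum_{k≥1} |2x_k|^2 = 4||x||^2, so ||R|| = 2 and sigma(R) ⊂ {|z| ≤ 2}. For any |lambda| < 2, the equation (R - lambda I) x = 0 forces x_1 = 0, then 2x_k = lambda x_{k+1} ⇒ x = 0, so R has no eigenvalues. But (R - lambda I) is not surjective for |lambda| < 2: solving (R - lambda I) x = e_1 would require x_n proportional to (lambda/2)^(-n), which is not in l^2. So every |lambda| < 2 lies in the residual spectrum. The boundary |lambda| = 2 is in the approximate point spectrum (the spectrum is closed). Hence sigma(R) is the closed disk of radius 2.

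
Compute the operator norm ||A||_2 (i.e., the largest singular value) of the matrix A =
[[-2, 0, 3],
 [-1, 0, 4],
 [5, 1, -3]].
||A||_2 ≈ 7.5917 (= sqrt(largest eigenvalue of A^T A))

||A||_2 = sigma_max(A) = sqrt(lambda_max(A^T A)). Form the symmetric matrix M = A^T A =
[[30, 5, -25],
 [5, 1, -3],
 [-25, -3, 34]].
Its characteristic polynomial (trace, sum of principal 2x2 minors, determinant of M give the coefficients) is
  p(λ) = det(λ I - M) = λ^3 - 65λ^2 + 425λ - 25.
No integer candidate from the rational root theorem (±divisors of 25) is a root, so the roots are irrational. The cubic discriminant is Δ = 441030000 > 0, so there are three distinct real roots. p(0) = -25 and p(1) = 336 have opposite signs, so a root lies in (0, 1); Newton's method refines it to λ ≈ 0.0594. p(7) = 108 and p(8) = -273 have opposite signs, so a root lies in (7, 8); Newton's method refines it to λ ≈ 7.3073. p(57) = -1792 and p(58) = 1077 have opposite signs, so a root lies in (57, 58); Newton's method refines it to λ ≈ 57.6333. Check (Vieta): the three roots sum to 65, matching tr M = 65.
So the eigenvalues of A^T A are ≈ 0.0594, 7.3073, 57.6333 (all ≥ 0, as they must be for A^T A). The largest is λ_max ≈ 57.6333, hence ||A||_2 = sqrt(λ_max) ≈ 7.5917.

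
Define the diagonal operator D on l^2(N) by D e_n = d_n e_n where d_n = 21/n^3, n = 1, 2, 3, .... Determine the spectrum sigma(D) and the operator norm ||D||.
sigma(D) = {21/n^3 : n ≥ 1} ∪ {0}; ||D|| = 21

A bounded diagonal operator on l^2 with diagonal entries d_n has spectrum equal to the closure of {d_n : n ≥ 1}: every d_n is an eigenvalue (with eigenvector e_n), so {d_n} ⊂ sigma(D); the spectrum is closed, so its closure is too; and for lambda not in the closure, (D - lambda I) has bounded inverse (the diagonal entries 1/(d_n - lambda) are bounded). For our sequence d_n = 21/n^3, n = 1, 2, 3, ...:
  - {d_n} = {21/n^3 : n ≥ 1}; the only limit point is 0
  - closure = {21/n^3 : n ≥ 1} ∪ {0}
For the norm: a diagonal operator has ||D|| = sup_n |d_n|. Here d_n = 21/n^3 is positive and decreasing, so sup_n |d_n| = d_1 = 21. So ||D|| = 21.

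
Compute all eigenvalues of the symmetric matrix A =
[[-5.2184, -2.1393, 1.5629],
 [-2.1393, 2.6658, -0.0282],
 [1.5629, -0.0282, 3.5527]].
sigma(A) ≈ {-6, 3, 4}

A is real symmetric, so its spectrum consists of real eigenvalues. Expanding the characteristic polynomial of the displayed matrix gives
  det(λ I - A) = p(λ) = λ^3 + (-1)λ^2 + (-30)λ + (72).
Solving p(λ) = 0 yields eigenvalues ≈ -6, 3, 4. (A is shown rounded to 4 decimals, so these recover the underlying integer eigenvalues to within that precision.)
Verification: the trace of A = 1 equals the sum of eigenvalues 1, and det(A) ≈ -72.0006 matches the eigenvalue product -72.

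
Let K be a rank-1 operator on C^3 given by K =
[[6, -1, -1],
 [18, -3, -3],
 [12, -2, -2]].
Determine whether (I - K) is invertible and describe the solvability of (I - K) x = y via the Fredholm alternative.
(I - K) is singular (det(I - K) = 0, i.e. 1 ∈ sigma(K)). (I - K) x = y is solvable iff y ⊥ ker((I - K)^*) = span{(6, -1, -1)}, i.e. iff 6y_1 - y_2 - y_3 = 0. When solvable, the solutions are x = y + c·(1, 3, 2), c arbitrary (ker(I - K) = span{(1, 3, 2)}, dimension 1).

K has rank 1, so it is an outer product K = u v^T: every row of K is a multiple of one row vector. Reading off the entries, u = (1, 3, 2) and v = (6, -1, -1) (row i of K equals u_i·v^T). A rank-one matrix u v^T satisfies K u = u (v·u) and kills the (2)-dimensional subspace v^⊥, so its characteristic polynomial is lambda^2 (lambda - v·u) with v·u = tr K = 1. Hence the eigenvalues of I - K are 1 (multiplicity 2) and 1 - (1) = 0, so det(I - K) = 0. (Direct check: I - K =
[[-5, 1, 1],
 [-18, 4, 3],
 [-12, 2, 3]]
has determinant 0.) So 1 is an eigenvalue of K and (I - K) is not invertible. The finite-dimensional Fredholm alternative says: either (I - K) is invertible, or ker(I - K) ≠ {0} and then range(I - K) = ker((I - K)^*)^⊥, with dim ker(I - K) = dim ker((I - K)^*). We are in the second case, so we need both kernels. Kernel of I - K: (I - K) u = u - u (v·u) = u - u = 0, so ker(I - K) = span{u} = span{(1, 3, 2)} (it is exactly 1-dimensional because rank(I - K) = 2). Kernel of the adjoint: K is real, so (I - K)^* = I - K^T = I - v u^T, and (I - v u^T) v = v - v (u·v) = 0; hence ker((I - K)^*) = span{v} = span{(6, -1, -1)}. Therefore (I - K) x = y is solvable iff <y, v> = 0, i.e. iff 6y_1 - y_2 - y_3 = 0. When this holds, K y = u (v·y) = 0, so (I - K) y = y and x = y is a particular solution; the full solution set is the line x = y + c·u = y + c·(1, 3, 2), c ∈ C.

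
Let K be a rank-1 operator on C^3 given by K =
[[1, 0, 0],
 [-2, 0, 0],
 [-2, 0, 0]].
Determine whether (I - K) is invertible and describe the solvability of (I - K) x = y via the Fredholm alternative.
(I - K) is singular (det(I - K) = 0, i.e. 1 ∈ sigma(K)). (I - K) x = y is solvable iff y ⊥ ker((I - K)^*) = span{(1, 0, 0)}, i.e. iff y_1 = 0. When solvable, the solutions are x = y + c·(1, -2, -2), c arbitrary (ker(I - K) = span{(1, -2, -2)}, dimension 1).

K has rank 1, so it is an outer product K = u v^T: every row of K is a multiple of one row vector. Reading off the entries, u = (1, -2, -2) and v = (1, 0, 0) (row i of K equals u_i·v^T). A rank-one matrix u v^T satisfies K u = u (v·u) and kills the (2)-dimensional subspace v^⊥, so its characteristic polynomial is lambda^2 (lambda - v·u) with v·u = tr K = 1. Hence the eigenvalues of I - K are 1 (multiplicity 2) and 1 - (1) = 0, so det(I - K) = 0. (Direct check: I - K =
[[0, 0, 0],
 [2, 1, 0],
 [2, 0, 1]]
has determinant 0.) So 1 is an eigenvalue of K and (I - K) is not invertible. The finite-dimensional Fredholm alternative says: either (I - K) is invertible, or ker(I - K) ≠ {0} and then range(I - K) = ker((I - K)^*)^⊥, with dim ker(I - K) = dim ker((I - K)^*). We are in the second case, so we need both kernels. Kernel of I - K: (I - K) u = u - u (v·u) = u - u = 0, so ker(I - K) = span{u} = span{(1, -2, -2)} (it is exactly 1-dimensional because rank(I - K) = 2). Kernel of the adjoint: K is real, so (I - K)^* = I - K^T = I - v u^T, and (I - v u^T) v = v - v (u·v) = 0; hence ker((I - K)^*) = span{v} = span{(1, 0, 0)}. Therefore (I - K) x = y is solvable iff <y, v> = 0, i.e. iff y_1 = 0. When this holds, K y = u (v·y) = 0, so (I - K) y = y and x = y is a particular solution; the full solution set is the line x = y + c·u = y + c·(1, -2, -2), c ∈ C.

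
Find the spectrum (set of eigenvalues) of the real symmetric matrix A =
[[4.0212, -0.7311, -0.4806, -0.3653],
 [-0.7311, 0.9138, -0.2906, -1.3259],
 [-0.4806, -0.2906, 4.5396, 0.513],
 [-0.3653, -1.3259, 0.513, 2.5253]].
sigma(A) ≈ {0, 3, 4, 5}

A is real symmetric, so its spectrum consists of real eigenvalues. Expanding the characteristic polynomial of the displayed matrix gives
  det(λ I - A) = p(λ) = λ^4 + (-12)λ^3 + (47)λ^2 + (-59.9977)λ + (-0.0019).
Solving p(λ) = 0 yields eigenvalues ≈ 0, 3, 4, 5. (A is shown rounded to 4 decimals, so these recover the underlying integer eigenvalues to within that precision.)
Verification: the trace of A = 12 equals the sum of eigenvalues 12, and det(A) ≈ -0.0019 matches the eigenvalue product 0.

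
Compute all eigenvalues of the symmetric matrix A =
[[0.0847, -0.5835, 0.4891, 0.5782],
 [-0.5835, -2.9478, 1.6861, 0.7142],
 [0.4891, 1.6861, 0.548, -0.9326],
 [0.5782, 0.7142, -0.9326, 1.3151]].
sigma(A) ≈ {-4, 0, 1, 2}

A is real symmetric, so its spectrum consists of real eigenvalues. Expanding the characteristic polynomial of the displayed matrix gives
  det(λ I - A) = p(λ) = λ^4 + (1)λ^3 + (-10)λ^2 + (8)λ + (0).
Solving p(λ) = 0 yields eigenvalues ≈ -4, 0, 1, 2. (A is shown rounded to 4 decimals, so these recover the underlying integer eigenvalues to within that precision.)
Verification: the trace of A = -1 equals the sum of eigenvalues -1, and det(A) ≈ 0.0001 matches the eigenvalue product 0.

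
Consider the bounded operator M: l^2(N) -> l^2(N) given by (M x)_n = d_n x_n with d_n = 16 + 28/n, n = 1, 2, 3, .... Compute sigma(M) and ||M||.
sigma(M) = {16 + 28/n : n ≥ 1} ∪ {16}; ||M|| = 44

A bounded diagonal operator on l^2 with diagonal entries d_n has spectrum equal to the closure of {d_n : n ≥ 1}: every d_n is an eigenvalue (with eigenvector e_n), so {d_n} ⊂ sigma(M); the spectrum is closed, so its closure is too; and for lambda not in the closure, (M - lambda I) has bounded inverse (the diagonal entries 1/(d_n - lambda) are bounded). For our sequence d_n = 16 + 28/n, n = 1, 2, 3, ...:
  - {d_n} = {16 + 28/n : n ≥ 1}; the only limit point is 16
  - closure = {16 + 28/n : n ≥ 1} ∪ {16}
For the norm: a diagonal operator has ||M|| = sup_n |d_n|. Here d_n = 16 + 28/n is positive and decreasing, so sup_n |d_n| = d_1 = 16 + 28 = 44. So ||M|| = 44.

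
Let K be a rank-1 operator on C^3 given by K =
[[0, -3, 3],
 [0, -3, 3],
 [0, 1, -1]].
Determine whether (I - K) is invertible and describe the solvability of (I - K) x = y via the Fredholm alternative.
(I - K) is invertible (det(I - K) = 5 ≠ 0), so for every y in C^3 the equation (I - K) x = y has a unique solution.

K has rank 1, so it is an outer product K = u v^T: every row of K is a multiple of one row vector. Reading off the entries, u = (-3, -3, 1) and v = (0, 1, -1) (row i of K equals u_i·v^T). A rank-one matrix u v^T satisfies K u = u (v·u) and kills the (2)-dimensional subspace v^⊥, so its characteristic polynomial is lambda^2 (lambda - v·u) with v·u = tr K = -4. Hence the eigenvalues of I - K are 1 (multiplicity 2) and 1 - (-4) = 5, so det(I - K) = 5. (Direct check: I - K =
[[1, 3, -3],
 [0, 4, -3],
 [0, -1, 2]]
has determinant 5.) The finite-dimensional Fredholm alternative says: either (I - K) is invertible, or ker(I - K) ≠ {0} and then range(I - K) = ker((I - K)^*)^⊥, with dim ker(I - K) = dim ker((I - K)^*). Since det(I - K) ≠ 0, 1 is not an eigenvalue of K and ker(I - K) = {0}, so we are in the first case: for every y there is a unique x = (I - K)^(-1) y. Explicitly, by the Sherman–Morrison formula, (I - u v^T)^(-1) = I + u v^T/(1 - v·u), i.e. (I - K)^(-1) = I + K/(5).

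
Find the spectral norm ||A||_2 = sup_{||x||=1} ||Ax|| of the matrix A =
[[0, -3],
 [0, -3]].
||A||_2 = sqrt(18) ≈ 4.2426 (= sqrt(largest eigenvalue of A^T A))

||A||_2 = sigma_max(A) = sqrt(lambda_max(A^T A)). Form the symmetric matrix M = A^T A =
[[0, 0],
 [0, 18]].
Its characteristic polynomial (trace, determinant of M give the coefficients) is
  p(λ) = det(λ I - M) = λ^2 - 18λ.
For λ^2 - 18λ the discriminant is 324. It is a perfect square (18^2), so the roots are rational: λ = (18 ± 18)/2 = 18, 0.
So the eigenvalues of A^T A are ≈ 0, 18 (all ≥ 0, as they must be for A^T A). The largest is λ_max = 18, hence ||A||_2 = sqrt(λ_max) = sqrt(18) ≈ 4.2426.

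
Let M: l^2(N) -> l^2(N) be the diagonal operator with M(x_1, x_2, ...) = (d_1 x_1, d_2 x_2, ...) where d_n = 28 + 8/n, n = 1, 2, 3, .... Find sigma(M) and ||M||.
sigma(M) = {28 + 8/n : n ≥ 1} ∪ {28}; ||M|| = 36

A bounded diagonal operator on l^2 with diagonal entries d_n has spectrum equal to the closure of {d_n : n ≥ 1}: every d_n is an eigenvalue (with eigenvector e_n), so {d_n} ⊂ sigma(M); the spectrum is closed, so its closure is too; and for lambda not in the closure, (M - lambda I) has bounded inverse (the diagonal entries 1/(d_n - lambda) are bounded). For our sequence d_n = 28 + 8/n, n = 1, 2, 3, ...:
  - {d_n} = {28 + 8/n : n ≥ 1}; the only limit point is 28
  - closure = {28 + 8/n : n ≥ 1} ∪ {28}
For the norm: a diagonal operator has ||M|| = sup_n |d_n|. Here d_n = 28 + 8/n is positive and decreasing, so sup_n |d_n| = d_1 = 28 + 8 = 36. So ||M|| = 36.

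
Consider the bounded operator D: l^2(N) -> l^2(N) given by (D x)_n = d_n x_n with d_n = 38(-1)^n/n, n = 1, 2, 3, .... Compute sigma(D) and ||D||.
sigma(D) = {38(-1)^n/n : n ≥ 1} ∪ {0}; ||D|| = 38

A bounded diagonal operator on l^2 with diagonal entries d_n has spectrum equal to the closure of {d_n : n ≥ 1}: every d_n is an eigenvalue (with eigenvector e_n), so {d_n} ⊂ sigma(D); the spectrum is closed, so its closure is too; and for lambda not in the closure, (D - lambda I) has bounded inverse (the diagonal entries 1/(d_n - lambda) are bounded). For our sequence d_n = 38(-1)^n/n, n = 1, 2, 3, ...:
  - {d_n} = {38(-1)^n/n : n ≥ 1}; the only limit point is 0
  - closure = {38(-1)^n/n : n ≥ 1} ∪ {0}
For the norm: a diagonal operator has ||D|| = sup_n |d_n|. Here |d_n| = 38/n is decreasing, so sup_n |d_n| = |d_1| = 38. So ||D|| = 38.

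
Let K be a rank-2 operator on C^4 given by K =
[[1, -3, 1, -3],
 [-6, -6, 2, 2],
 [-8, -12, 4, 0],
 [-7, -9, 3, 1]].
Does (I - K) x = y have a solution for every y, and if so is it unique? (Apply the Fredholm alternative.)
(I - K) is invertible (det(I - K) = -15 ≠ 0), so for every y in C^4 the equation (I - K) x = y has a unique solution.

K has rank 2 and factors as K = U V^T = u1 v1^T + u2 v2^T with u1 = (1, -2, -2, -2), v1 = (3, 3, -1, -1), u2 = (2, 0, 2, 1), v2 = (-1, -3, 1, -1) (multiplying out reproduces the displayed K). The nonzero eigenvalues of U V^T coincide with those of the 2 x 2 matrix G = V^T U = [[v1·u1, v1·u2], [v2·u1, v2·u2]] = [[1, 3], [5, -1]], and by the Sylvester determinant identity det(I_4 - U V^T) = det(I_2 - V^T U) = det([[0, -3], [-5, 2]]) = (0)(2) - (-3)(-5) = -15. (Direct check: I - K =
[[0, 3, -1, 3],
 [6, 7, -2, -2],
 [8, 12, -3, 0],
 [7, 9, -3, 0]]
has determinant -15.) The finite-dimensional Fredholm alternative says: either (I - K) is invertible, or ker(I - K) ≠ {0} and then range(I - K) = ker((I - K)^*)^⊥, with dim ker(I - K) = dim ker((I - K)^*). Since det(I - K) ≠ 0, 1 is not an eigenvalue of K and ker(I - K) = {0}, so we are in the first case: for every y there is a unique x = (I - K)^(-1) y. (Explicitly, by the Woodbury identity, (I - U V^T)^(-1) = I + U (I_2 - G)^(-1) V^T.)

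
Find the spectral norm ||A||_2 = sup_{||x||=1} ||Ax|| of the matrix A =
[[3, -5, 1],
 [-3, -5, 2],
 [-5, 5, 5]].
||A||_2 ≈ 9.8374 (= sqrt(largest eigenvalue of A^T A))

||A||_2 = sigma_max(A) = sqrt(lambda_max(A^T A)). Form the symmetric matrix M = A^T A =
[[43, -25, -28],
 [-25, 75, 10],
 [-28, 10, 30]].
Its characteristic polynomial (trace, sum of principal 2x2 minors, determinant of M give the coefficients) is
  p(λ) = det(λ I - M) = λ^3 - 148λ^2 + 5256λ - 28900.
No integer candidate from the rational root theorem (±divisors of 28900) is a root, so the roots are irrational. The cubic discriminant is Δ = 31665984080 > 0, so there are three distinct real roots. p(6) = -2476 and p(7) = 983 have opposite signs, so a root lies in (6, 7); Newton's method refines it to λ ≈ 6.7081. p(44) = 1020 and p(45) = -955 have opposite signs, so a root lies in (44, 45); Newton's method refines it to λ ≈ 44.5183. p(96) = -3556 and p(97) = 1073 have opposite signs, so a root lies in (96, 97); Newton's method refines it to λ ≈ 96.7736. Check (Vieta): the three roots sum to 148, matching tr M = 148.
So the eigenvalues of A^T A are ≈ 6.7081, 44.5183, 96.7736 (all ≥ 0, as they must be for A^T A). The largest is λ_max ≈ 96.7736, hence ||A||_2 = sqrt(λ_max) ≈ 9.8374.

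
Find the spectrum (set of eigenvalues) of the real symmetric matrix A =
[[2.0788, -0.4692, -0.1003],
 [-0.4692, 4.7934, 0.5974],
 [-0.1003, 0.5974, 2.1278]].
sigma(A) ≈ {2, 5} (2 with multiplicity 2)

A is real symmetric, so its spectrum consists of real eigenvalues. Expanding the characteristic polynomial of the displayed matrix gives
  det(λ I - A) = p(λ) = λ^3 + (-9)λ^2 + (24)λ + (-20).
Solving p(λ) = 0 yields eigenvalues ≈ 2, 2, 5. (A is shown rounded to 4 decimals, so these recover the underlying integer eigenvalues to within that precision.)
Verification: the trace of A = 9 equals the sum of eigenvalues 9, and det(A) ≈ 20.0002 matches the eigenvalue product 20.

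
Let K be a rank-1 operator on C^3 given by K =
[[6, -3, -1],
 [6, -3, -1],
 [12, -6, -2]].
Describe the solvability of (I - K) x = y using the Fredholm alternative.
(I - K) is singular (det(I - K) = 0, i.e. 1 ∈ sigma(K)). (I - K) x = y is solvable iff y ⊥ ker((I - K)^*) = span{(6, -3, -1)}, i.e. iff 6y_1 - 3y_2 - y_3 = 0. When solvable, the solutions are x = y + c·(1, 1, 2), c arbitrary (ker(I - K) = span{(1, 1, 2)}, dimension 1).

K has rank 1, so it is an outer product K = u v^T: every row of K is a multiple of one row vector. Reading off the entries, u = (1, 1, 2) and v = (6, -3, -1) (row i of K equals u_i·v^T). A rank-one matrix u v^T satisfies K u = u (v·u) and kills the (2)-dimensional subspace v^⊥, so its characteristic polynomial is lambda^2 (lambda - v·u) with v·u = tr K = 1. Hence the eigenvalues of I - K are 1 (multiplicity 2) and 1 - (1) = 0, so det(I - K) = 0. (Direct check: I - K =
[[-5, 3, 1],
 [-6, 4, 1],
 [-12, 6, 3]]
has determinant 0.) So 1 is an eigenvalue of K and (I - K) is not invertible. The finite-dimensional Fredholm alternative says: either (I - K) is invertible, or ker(I - K) ≠ {0} and then range(I - K) = ker((I - K)^*)^⊥, with dim ker(I - K) = dim ker((I - K)^*). We are in the second case, so we need both kernels. Kernel of I - K: (I - K) u = u - u (v·u) = u - u = 0, so ker(I - K) = span{u} = span{(1, 1, 2)} (it is exactly 1-dimensional because rank(I - K) = 2). Kernel of the adjoint: K is real, so (I - K)^* = I - K^T = I - v u^T, and (I - v u^T) v = v - v (u·v) = 0; hence ker((I - K)^*) = span{v} = span{(6, -3, -1)}. Therefore (I - K) x = y is solvable iff <y, v> = 0, i.e. iff 6y_1 - 3y_2 - y_3 = 0. When this holds, K y = u (v·y) = 0, so (I - K) y = y and x = y is a particular solution; the full solution set is the line x = y + c·u = y + c·(1, 1, 2), c ∈ C.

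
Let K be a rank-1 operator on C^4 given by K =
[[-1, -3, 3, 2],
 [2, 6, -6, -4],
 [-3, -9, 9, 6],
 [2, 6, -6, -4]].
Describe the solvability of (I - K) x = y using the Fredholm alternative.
(I - K) is invertible (det(I - K) = -9 ≠ 0), so for every y in C^4 the equation (I - K) x = y has a unique solution.

K has rank 1, so it is an outer product K = u v^T: every row of K is a multiple of one row vector. Reading off the entries, u = (-1, 2, -3, 2) and v = (1, 3, -3, -2) (row i of K equals u_i·v^T). A rank-one matrix u v^T satisfies K u = u (v·u) and kills the (3)-dimensional subspace v^⊥, so its characteristic polynomial is lambda^3 (lambda - v·u) with v·u = tr K = 10. Hence the eigenvalues of I - K are 1 (multiplicity 3) and 1 - (10) = -9, so det(I - K) = -9. (Direct check: I - K =
[[2, 3, -3, -2],
 [-2, -5, 6, 4],
 [3, 9, -8, -6],
 [-2, -6, 6, 5]]
has determinant -9.) The finite-dimensional Fredholm alternative says: either (I - K) is invertible, or ker(I - K) ≠ {0} and then range(I - K) = ker((I - K)^*)^⊥, with dim ker(I - K) = dim ker((I - K)^*). Since det(I - K) ≠ 0, 1 is not an eigenvalue of K and ker(I - K) = {0}, so we are in the first case: for every y there is a unique x = (I - K)^(-1) y. Explicitly, by the Sherman–Morrison formula, (I - u v^T)^(-1) = I + u v^T/(1 - v·u), i.e. (I - K)^(-1) = I + K/(-9).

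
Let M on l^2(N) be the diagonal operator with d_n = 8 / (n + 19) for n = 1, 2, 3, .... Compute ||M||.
||M|| = 2/5 (attained at n = 1)

For M diagonal, ||M|| = sup_n |d_n| = sup_n 8/(n + 19). This is positive and strictly decreasing in n, so the supremum is attained at n = 1: d_1 = 8/(1 + 19) = 2/5. Hence ||M|| = 2/5.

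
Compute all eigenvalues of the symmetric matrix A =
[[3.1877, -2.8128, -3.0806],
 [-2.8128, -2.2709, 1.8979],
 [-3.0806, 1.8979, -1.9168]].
sigma(A) ≈ {-4, -3, 6}

A is real symmetric, so its spectrum consists of real eigenvalues. Expanding the characteristic polynomial of the displayed matrix gives
  det(λ I - A) = p(λ) = λ^3 + (1)λ^2 + (-30)λ + (-72).
Solving p(λ) = 0 yields eigenvalues ≈ -4, -3, 6. (A is shown rounded to 4 decimals, so these recover the underlying integer eigenvalues to within that precision.)
Verification: the trace of A = -1 equals the sum of eigenvalues -1, and det(A) ≈ 72.0010 matches the eigenvalue product 72.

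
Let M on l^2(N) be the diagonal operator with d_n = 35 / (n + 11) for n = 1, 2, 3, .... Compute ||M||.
||M|| = 35/12 (attained at n = 1)

For M diagonal, ||M|| = sup_n |d_n| = sup_n 35/(n + 11). This is positive and strictly decreasing in n, so the supremum is attained at n = 1: d_1 = 35/(1 + 11) = 35/12. Hence ||M|| = 35/12.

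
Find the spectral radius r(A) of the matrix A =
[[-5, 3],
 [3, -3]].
r(A) = (8 + sqrt(40))/2 ≈ 7.1623

The eigenvalues of A are the roots of its characteristic polynomial. With M = A (coefficients from the trace and determinant):
  p(λ) = det(λ I - M) = λ^2 + 8λ + 6.
For λ^2 + 8λ + 6 the discriminant is 40. It is nonnegative but not a perfect square, so the roots are real and irrational: λ = (-8 ± sqrt(40))/2 ≈ -0.8377, -7.1623.
Thus the eigenvalues (to 4 decimals) are -0.8377 (modulus 0.8377); -7.1623 (modulus 7.1623). The spectral radius is the largest modulus: r(A) = (8 + sqrt(40))/2 ≈ 7.1623. (Cross-check: r(A) ≤ ||A||_2 ≈ 7.1623; equality holds whenever A is normal, though it can also hold for some non-normal A.)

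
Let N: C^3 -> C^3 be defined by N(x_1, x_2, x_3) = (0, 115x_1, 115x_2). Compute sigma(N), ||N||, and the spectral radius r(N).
sigma(N) = {0}; ||N|| = 115; r(N) = 0. (N is nilpotent with N^3 = 0.)

On C^3, N is a strictly lower-triangular matrix with 115 on the subdiagonal and zeros elsewhere, so its characteristic polynomial is lambda^3 and every eigenvalue is 0: sigma(N) = {0}. For the operator norm, N e_i = 115e_{i+1} for i = 1, ..., 2 and N e_3 = 0, so the singular values of N are 115 (with multiplicity 2) and 0; hence ||N|| = 115. The spectral radius r(N) = max|lambda| = 0. Note ||N|| > r(N) — characteristic of non-normal nilpotent operators. Indeed N^3 = 0.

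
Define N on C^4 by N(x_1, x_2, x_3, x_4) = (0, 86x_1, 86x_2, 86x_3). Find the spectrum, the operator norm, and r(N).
sigma(N) = {0}; ||N|| = 86; r(N) = 0. (N is nilpotent with N^4 = 0.)

On C^4, N is a strictly lower-triangular matrix with 86 on the subdiagonal and zeros elsewhere, so its characteristic polynomial is lambda^4 and every eigenvalue is 0: sigma(N) = {0}. For the operator norm, N e_i = 86e_{i+1} for i = 1, ..., 3 and N e_4 = 0, so the singular values of N are 86 (with multiplicity 3) and 0; hence ||N|| = 86. The spectral radius r(N) = max|lambda| = 0. Note ||N|| > r(N) — characteristic of non-normal nilpotent operators. Indeed N^4 = 0.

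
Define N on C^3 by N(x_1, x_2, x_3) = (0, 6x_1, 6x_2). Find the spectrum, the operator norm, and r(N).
sigma(N) = {0}; ||N|| = 6; r(N) = 0. (N is nilpotent with N^3 = 0.)

On C^3, N is a strictly lower-triangular matrix with 6 on the subdiagonal and zeros elsewhere, so its characteristic polynomial is lambda^3 and every eigenvalue is 0: sigma(N) = {0}. For the operator norm, N e_i = 6e_{i+1} for i = 1, ..., 2 and N e_3 = 0, so the singular values of N are 6 (with multiplicity 2) and 0; hence ||N|| = 6. The spectral radius r(N) = max|lambda| = 0. Note ||N|| > r(N) — characteristic of non-normal nilpotent operators. Indeed N^3 = 0.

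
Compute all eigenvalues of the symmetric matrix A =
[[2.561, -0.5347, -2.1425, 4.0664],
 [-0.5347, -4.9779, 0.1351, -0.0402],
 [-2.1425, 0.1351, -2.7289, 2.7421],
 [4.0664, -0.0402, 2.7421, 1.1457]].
sigma(A) ≈ {-6, -5, 1, 6}

A is real symmetric, so its spectrum consists of real eigenvalues. Expanding the characteristic polynomial of the displayed matrix gives
  det(λ I - A) = p(λ) = λ^4 + (4)λ^3 + (-41)λ^2 + (-144)λ + (179.9948).
Solving p(λ) = 0 yields eigenvalues ≈ -6, -5, 1, 6. (A is shown rounded to 4 decimals, so these recover the underlying integer eigenvalues to within that precision.)
Verification: the trace of A = -4 equals the sum of eigenvalues -4, and det(A) ≈ 179.9948 matches the eigenvalue product 180.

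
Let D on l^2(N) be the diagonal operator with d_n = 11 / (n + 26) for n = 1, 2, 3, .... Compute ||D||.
||D|| = 11/27 (attained at n = 1)

For D diagonal, ||D|| = sup_n |d_n| = sup_n 11/(n + 26). This is positive and strictly decreasing in n, so the supremum is attained at n = 1: d_1 = 11/(1 + 26) = 11/27. Hence ||D|| = 11/27.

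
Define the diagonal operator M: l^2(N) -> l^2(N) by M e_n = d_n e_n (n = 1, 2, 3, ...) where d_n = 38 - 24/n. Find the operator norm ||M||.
||M|| = 38

For a diagonal operator on l^2 with entries d_n, ||M|| = sup_n |d_n|. Here d_1 = 14, d_2 = 26, ..., and d_n = 38 - 24/n increases monotonically toward 38. All terms lie in [14, 38), so |d_n| = d_n and the supremum is the limit 38, which is not attained by any individual d_n. Hence ||M|| = 38.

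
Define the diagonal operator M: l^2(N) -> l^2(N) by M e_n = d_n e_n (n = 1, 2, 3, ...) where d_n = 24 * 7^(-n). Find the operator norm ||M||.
||M|| = 24/7 (attained at n = 1)

For M diagonal, ||M|| = sup_n |d_n|. The sequence d_n = 24 * 7^(-n) is positive and strictly decreasing (ratio 7^(-1) < 1), so the supremum is d_1 = 24/7. Hence ||M|| = 24/7.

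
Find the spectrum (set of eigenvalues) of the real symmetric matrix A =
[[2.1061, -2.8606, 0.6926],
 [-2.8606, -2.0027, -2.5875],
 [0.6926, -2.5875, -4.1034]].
sigma(A) ≈ {-6, -2, 4}

A is real symmetric, so its spectrum consists of real eigenvalues. Expanding the characteristic polynomial of the displayed matrix gives
  det(λ I - A) = p(λ) = λ^3 + (4)λ^2 + (-20)λ + (-47.9989).
Solving p(λ) = 0 yields eigenvalues ≈ -6, -2, 4. (A is shown rounded to 4 decimals, so these recover the underlying integer eigenvalues to within that precision.)
Verification: the trace of A = -4 equals the sum of eigenvalues -4, and det(A) ≈ 47.9989 matches the eigenvalue product 48.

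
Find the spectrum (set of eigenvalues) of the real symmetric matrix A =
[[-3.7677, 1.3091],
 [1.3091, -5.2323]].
sigma(A) ≈ {-6, -3}

A is real symmetric, so its spectrum consists of real eigenvalues. Expanding the characteristic polynomial of the displayed matrix gives
  det(λ I - A) = p(λ) = λ^2 + (9)λ + (18).
Solving p(λ) = 0 yields eigenvalues ≈ -6, -3. (A is shown rounded to 4 decimals, so these recover the underlying integer eigenvalues to within that precision.)
Verification: the trace of A = -9 equals the sum of eigenvalues -9, and det(A) ≈ 18.0000 matches the eigenvalue product 18.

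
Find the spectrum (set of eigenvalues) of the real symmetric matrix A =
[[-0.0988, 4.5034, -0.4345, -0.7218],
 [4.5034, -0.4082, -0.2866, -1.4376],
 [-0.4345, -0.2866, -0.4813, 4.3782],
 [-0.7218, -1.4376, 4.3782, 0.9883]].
sigma(A) ≈ {-5, -4, 3, 6}

A is real symmetric, so its spectrum consists of real eigenvalues. Expanding the characteristic polynomial of the displayed matrix gives
  det(λ I - A) = p(λ) = λ^4 + (0)λ^3 + (-43)λ^2 + (-18)λ + (360.0079).
Solving p(λ) = 0 yields eigenvalues ≈ -5, -4, 3, 6. (A is shown rounded to 4 decimals, so these recover the underlying integer eigenvalues to within that precision.)
Verification: the trace of A = 0 equals the sum of eigenvalues 0, and det(A) ≈ 360.0079 matches the eigenvalue product 360.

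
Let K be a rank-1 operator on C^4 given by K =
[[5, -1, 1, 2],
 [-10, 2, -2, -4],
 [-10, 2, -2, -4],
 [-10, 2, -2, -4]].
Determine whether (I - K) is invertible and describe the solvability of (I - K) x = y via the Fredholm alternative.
(I - K) is singular (det(I - K) = 0, i.e. 1 ∈ sigma(K)). (I - K) x = y is solvable iff y ⊥ ker((I - K)^*) = span{(5, -1, 1, 2)}, i.e. iff 5y_1 - y_2 + y_3 + 2y_4 = 0. When solvable, the solutions are x = y + c·(1, -2, -2, -2), c arbitrary (ker(I - K) = span{(1, -2, -2, -2)}, dimension 1).

K has rank 1, so it is an outer product K = u v^T: every row of K is a multiple of one row vector. Reading off the entries, u = (1, -2, -2, -2) and v = (5, -1, 1, 2) (row i of K equals u_i·v^T). A rank-one matrix u v^T satisfies K u = u (v·u) and kills the (3)-dimensional subspace v^⊥, so its characteristic polynomial is lambda^3 (lambda - v·u) with v·u = tr K = 1. Hence the eigenvalues of I - K are 1 (multiplicity 3) and 1 - (1) = 0, so det(I - K) = 0. (Direct check: I - K =
[[-4, 1, -1, -2],
 [10, -1, 2, 4],
 [10, -2, 3, 4],
 [10, -2, 2, 5]]
has determinant 0.) So 1 is an eigenvalue of K and (I - K) is not invertible. The finite-dimensional Fredholm alternative says: either (I - K) is invertible, or ker(I - K) ≠ {0} and then range(I - K) = ker((I - K)^*)^⊥, with dim ker(I - K) = dim ker((I - K)^*). We are in the second case, so we need both kernels. Kernel of I - K: (I - K) u = u - u (v·u) = u - u = 0, so ker(I - K) = span{u} = span{(1, -2, -2, -2)} (it is exactly 1-dimensional because rank(I - K) = 3). Kernel of the adjoint: K is real, so (I - K)^* = I - K^T = I - v u^T, and (I - v u^T) v = v - v (u·v) = 0; hence ker((I - K)^*) = span{v} = span{(5, -1, 1, 2)}. Therefore (I - K) x = y is solvable iff <y, v> = 0, i.e. iff 5y_1 - y_2 + y_3 + 2y_4 = 0. When this holds, K y = u (v·y) = 0, so (I - K) y = y and x = y is a particular solution; the full solution set is the line x = y + c·u = y + c·(1, -2, -2, -2), c ∈ C.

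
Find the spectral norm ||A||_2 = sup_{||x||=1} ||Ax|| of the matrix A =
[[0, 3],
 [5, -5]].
||A||_2 = sqrt((59 + sqrt(2581))/2) ≈ 7.4096 (= sqrt(largest eigenvalue of A^T A))

||A||_2 = sigma_max(A) = sqrt(lambda_max(A^T A)). Form the symmetric matrix M = A^T A =
[[25, -25],
 [-25, 34]].
Its characteristic polynomial (trace, determinant of M give the coefficients) is
  p(λ) = det(λ I - M) = λ^2 - 59λ + 225.
For λ^2 - 59λ + 225 the discriminant is 2581. It is nonnegative but not a perfect square, so the roots are real and irrational: λ = (59 ± sqrt(2581))/2 ≈ 54.9018, 4.0982.
So the eigenvalues of A^T A are ≈ 4.0982, 54.9018 (all ≥ 0, as they must be for A^T A). The largest is λ_max = (59 + sqrt(2581))/2 ≈ 54.9018, hence ||A||_2 = sqrt(λ_max) = sqrt((59 + sqrt(2581))/2) ≈ 7.4096.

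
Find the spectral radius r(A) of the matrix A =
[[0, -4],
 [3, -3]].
r(A) = sqrt(12) ≈ 3.4641

The eigenvalues of A are the roots of its characteristic polynomial. With M = A (coefficients from the trace and determinant):
  p(λ) = det(λ I - M) = λ^2 + 3λ + 12.
For λ^2 + 3λ + 12 the discriminant is -39. It is negative, so the roots are the complex-conjugate pair λ = -3/2 ± (sqrt(39)/2) i ≈ -1.5 ± 3.1225i. For a conjugate pair the product of the roots equals the constant term, so |λ|^2 = 12 and |λ| = sqrt(12) ≈ 3.4641.
Thus the eigenvalues (to 4 decimals) are -1.5 ± 3.1225i (modulus 3.4641). The spectral radius is the largest modulus: r(A) = sqrt(12) ≈ 3.4641. (Cross-check: r(A) ≤ ||A||_2 ≈ 5.389; equality holds whenever A is normal, though it can also hold for some non-normal A.)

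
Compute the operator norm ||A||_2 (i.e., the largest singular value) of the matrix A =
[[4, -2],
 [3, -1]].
||A||_2 = sqrt((30 + sqrt(884))/2) ≈ 5.465 (= sqrt(largest eigenvalue of A^T A))

||A||_2 = sigma_max(A) = sqrt(lambda_max(A^T A)). Form the symmetric matrix M = A^T A =
[[25, -11],
 [-11, 5]].
Its characteristic polynomial (trace, determinant of M give the coefficients) is
  p(λ) = det(λ I - M) = λ^2 - 30λ + 4.
For λ^2 - 30λ + 4 the discriminant is 884. It is nonnegative but not a perfect square, so the roots are real and irrational: λ = (30 ± sqrt(884))/2 ≈ 29.8661, 0.1339.
So the eigenvalues of A^T A are ≈ 0.1339, 29.8661 (all ≥ 0, as they must be for A^T A). The largest is λ_max = (30 + sqrt(884))/2 ≈ 29.8661, hence ||A||_2 = sqrt(λ_max) = sqrt((30 + sqrt(884))/2) ≈ 5.465.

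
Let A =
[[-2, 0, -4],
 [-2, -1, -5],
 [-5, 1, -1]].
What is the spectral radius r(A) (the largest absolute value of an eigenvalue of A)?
r(A) ≈ 5.3151

The eigenvalues of A are the roots of its characteristic polynomial. With M = A (coefficients from the trace, the sum of principal 2x2 minors, and det A):
  p(λ) = det(λ I - M) = λ^3 + 4λ^2 - 10λ - 16.
No integer candidate from the rational root theorem (±divisors of 16) is a root, so the roots are irrational. The cubic discriminant is Δ = 14304 > 0, so there are three distinct real roots. p(-6) = -28 and p(-5) = 9 have opposite signs, so a root lies in (-6, -5); Newton's method refines it to λ ≈ -5.3151. p(-2) = 12 and p(-1) = -3 have opposite signs, so a root lies in (-2, -1); Newton's method refines it to λ ≈ -1.1979. p(2) = -12 and p(3) = 17 have opposite signs, so a root lies in (2, 3); Newton's method refines it to λ ≈ 2.513. Check (Vieta): the three roots sum to -4, matching tr M = -4.
Thus the eigenvalues (to 4 decimals) are -5.3151 (modulus 5.3151); -1.1979 (modulus 1.1979); 2.513 (modulus 2.513). The spectral radius is the largest modulus: r(A) ≈ 5.3151. (Cross-check: r(A) ≤ ||A||_2 ≈ 7.8077; equality holds whenever A is normal, though it can also hold for some non-normal A.)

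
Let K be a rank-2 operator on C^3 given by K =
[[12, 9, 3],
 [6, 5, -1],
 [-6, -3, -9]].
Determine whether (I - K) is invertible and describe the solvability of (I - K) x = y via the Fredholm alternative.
(I - K) is invertible (det(I - K) = -139 ≠ 0), so for every y in C^3 the equation (I - K) x = y has a unique solution.

K has rank 2 and factors as K = U V^T = u1 v1^T + u2 v2^T with u1 = (-3, -2, 0), v1 = (-2, -2, 2), u2 = (-3, -1, 3), v2 = (-2, -1, -3) (multiplying out reproduces the displayed K). The nonzero eigenvalues of U V^T coincide with those of the 2 x 2 matrix G = V^T U = [[v1·u1, v1·u2], [v2·u1, v2·u2]] = [[10, 14], [8, -2]], and by the Sylvester determinant identity det(I_3 - U V^T) = det(I_2 - V^T U) = det([[-9, -14], [-8, 3]]) = (-9)(3) - (-14)(-8) = -139. (Direct check: I - K =
[[-11, -9, -3],
 [-6, -4, 1],
 [6, 3, 10]]
has determinant -139.) The finite-dimensional Fredholm alternative says: either (I - K) is invertible, or ker(I - K) ≠ {0} and then range(I - K) = ker((I - K)^*)^⊥, with dim ker(I - K) = dim ker((I - K)^*). Since det(I - K) ≠ 0, 1 is not an eigenvalue of K and ker(I - K) = {0}, so we are in the first case: for every y there is a unique x = (I - K)^(-1) y. (Explicitly, by the Woodbury identity, (I - U V^T)^(-1) = I + U (I_2 - G)^(-1) V^T.)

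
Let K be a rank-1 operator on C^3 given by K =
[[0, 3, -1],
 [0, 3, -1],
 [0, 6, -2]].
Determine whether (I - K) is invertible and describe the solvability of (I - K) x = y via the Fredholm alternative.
(I - K) is singular (det(I - K) = 0, i.e. 1 ∈ sigma(K)). (I - K) x = y is solvable iff y ⊥ ker((I - K)^*) = span{(0, 3, -1)}, i.e. iff 3y_2 - y_3 = 0. When solvable, the solutions are x = y + c·(1, 1, 2), c arbitrary (ker(I - K) = span{(1, 1, 2)}, dimension 1).

K has rank 1, so it is an outer product K = u v^T: every row of K is a multiple of one row vector. Reading off the entries, u = (1, 1, 2) and v = (0, 3, -1) (row i of K equals u_i·v^T). A rank-one matrix u v^T satisfies K u = u (v·u) and kills the (2)-dimensional subspace v^⊥, so its characteristic polynomial is lambda^2 (lambda - v·u) with v·u = tr K = 1. Hence the eigenvalues of I - K are 1 (multiplicity 2) and 1 - (1) = 0, so det(I - K) = 0. (Direct check: I - K =
[[1, -3, 1],
 [0, -2, 1],
 [0, -6, 3]]
has determinant 0.) So 1 is an eigenvalue of K and (I - K) is not invertible. The finite-dimensional Fredholm alternative says: either (I - K) is invertible, or ker(I - K) ≠ {0} and then range(I - K) = ker((I - K)^*)^⊥, with dim ker(I - K) = dim ker((I - K)^*). We are in the second case, so we need both kernels. Kernel of I - K: (I - K) u = u - u (v·u) = u - u = 0, so ker(I - K) = span{u} = span{(1, 1, 2)} (it is exactly 1-dimensional because rank(I - K) = 2). Kernel of the adjoint: K is real, so (I - K)^* = I - K^T = I - v u^T, and (I - v u^T) v = v - v (u·v) = 0; hence ker((I - K)^*) = span{v} = span{(0, 3, -1)}. Therefore (I - K) x = y is solvable iff <y, v> = 0, i.e. iff 3y_2 - y_3 = 0. When this holds, K y = u (v·y) = 0, so (I - K) y = y and x = y is a particular solution; the full solution set is the line x = y + c·u = y + c·(1, 1, 2), c ∈ C.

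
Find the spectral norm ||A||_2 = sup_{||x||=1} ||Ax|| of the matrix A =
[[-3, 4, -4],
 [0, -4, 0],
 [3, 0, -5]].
||A||_2 ≈ 7.3387 (= sqrt(largest eigenvalue of A^T A))

||A||_2 = sigma_max(A) = sqrt(lambda_max(A^T A)). Form the symmetric matrix M = A^T A =
[[18, -12, -3],
 [-12, 32, -16],
 [-3, -16, 41]].
Its characteristic polynomial (trace, sum of principal 2x2 minors, determinant of M give the coefficients) is
  p(λ) = det(λ I - M) = λ^3 - 91λ^2 + 2217λ - 11664.
No integer candidate from the rational root theorem (±divisors of 11664) is a root, so the roots are irrational. The cubic discriminant is Δ = 640100133 > 0, so there are three distinct real roots. p(7) = -261 and p(8) = 760 have opposite signs, so a root lies in (7, 8); Newton's method refines it to λ ≈ 7.2432. p(29) = 487 and p(30) = -54 have opposite signs, so a root lies in (29, 30); Newton's method refines it to λ ≈ 29.9005. p(53) = -905 and p(54) = 162 have opposite signs, so a root lies in (53, 54); Newton's method refines it to λ ≈ 53.8562. Check (Vieta): the three roots sum to 91, matching tr M = 91.
So the eigenvalues of A^T A are ≈ 7.2432, 29.9005, 53.8562 (all ≥ 0, as they must be for A^T A). The largest is λ_max ≈ 53.8562, hence ||A||_2 = sqrt(λ_max) ≈ 7.3387.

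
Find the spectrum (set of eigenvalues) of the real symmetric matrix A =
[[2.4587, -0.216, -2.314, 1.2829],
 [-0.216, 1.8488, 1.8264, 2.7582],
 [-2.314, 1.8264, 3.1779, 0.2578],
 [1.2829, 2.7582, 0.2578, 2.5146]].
sigma(A) ≈ {-1, 0, 5, 6}

A is real symmetric, so its spectrum consists of real eigenvalues. Expanding the characteristic polynomial of the displayed matrix gives
  det(λ I - A) = p(λ) = λ^4 + (-10)λ^3 + (19)λ^2 + (29.9984)λ + (-0.0012).
Solving p(λ) = 0 yields eigenvalues ≈ -1, 0, 5, 6. (A is shown rounded to 4 decimals, so these recover the underlying integer eigenvalues to within that precision.)
Verification: the trace of A = 10 equals the sum of eigenvalues 10, and det(A) ≈ -0.0012 matches the eigenvalue product 0.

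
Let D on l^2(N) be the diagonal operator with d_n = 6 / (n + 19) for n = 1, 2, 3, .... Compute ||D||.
||D|| = 3/10 (attained at n = 1)

For D diagonal, ||D|| = sup_n |d_n| = sup_n 6/(n + 19). This is positive and strictly decreasing in n, so the supremum is attained at n = 1: d_1 = 6/(1 + 19) = 3/10. Hence ||D|| = 3/10.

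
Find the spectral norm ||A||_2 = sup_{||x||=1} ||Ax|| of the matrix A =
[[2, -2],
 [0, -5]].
||A||_2 = sqrt((33 + sqrt(689))/2) ≈ 5.4428 (= sqrt(largest eigenvalue of A^T A))

||A||_2 = sigma_max(A) = sqrt(lambda_max(A^T A)). Form the symmetric matrix M = A^T A =
[[4, -4],
 [-4, 29]].
Its characteristic polynomial (trace, determinant of M give the coefficients) is
  p(λ) = det(λ I - M) = λ^2 - 33λ + 100.
For λ^2 - 33λ + 100 the discriminant is 689. It is nonnegative but not a perfect square, so the roots are real and irrational: λ = (33 ± sqrt(689))/2 ≈ 29.6244, 3.3756.
So the eigenvalues of A^T A are ≈ 3.3756, 29.6244 (all ≥ 0, as they must be for A^T A). The largest is λ_max = (33 + sqrt(689))/2 ≈ 29.6244, hence ||A||_2 = sqrt(λ_max) = sqrt((33 + sqrt(689))/2) ≈ 5.4428.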